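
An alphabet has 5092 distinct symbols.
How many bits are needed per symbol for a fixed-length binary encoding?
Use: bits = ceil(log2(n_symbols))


log2(5092) = 12.314
Bracket: 2^12 = 4096 < 5092 <= 2^13 = 8192
So ceil(log2(5092)) = 13

bits = ceil(log2(5092)) = ceil(12.314) = 13 bits


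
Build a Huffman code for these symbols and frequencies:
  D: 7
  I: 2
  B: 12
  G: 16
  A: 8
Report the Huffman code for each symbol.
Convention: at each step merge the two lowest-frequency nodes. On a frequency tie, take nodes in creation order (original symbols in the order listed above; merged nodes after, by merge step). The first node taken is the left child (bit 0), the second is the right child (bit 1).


Huffman tree construction:
Step 1: Merge I(2) + D(7) = 9
Step 2: Merge A(8) + (I+D)(9) = 17
Step 3: Merge B(12) + G(16) = 28
Step 4: Merge (A+(I+D))(17) + (B+G)(28) = 45
Read each symbol's code off the tree from the root (left child = 0, right child = 1).

Codes:
  D: 011 (length 3)
  I: 010 (length 3)
  B: 10 (length 2)
  G: 11 (length 2)
  A: 00 (length 2)
Average code length: 99/45 = 2.2000 bits/symbol


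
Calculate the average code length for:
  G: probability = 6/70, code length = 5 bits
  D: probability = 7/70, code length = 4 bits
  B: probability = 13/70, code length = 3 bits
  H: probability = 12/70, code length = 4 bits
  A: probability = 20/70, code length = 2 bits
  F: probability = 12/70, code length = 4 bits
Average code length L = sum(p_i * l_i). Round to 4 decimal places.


Weighted contributions p_i * l_i:
  G: (6/70) * 5 = 30/70
  D: (7/70) * 4 = 28/70
  B: (13/70) * 3 = 39/70
  H: (12/70) * 4 = 48/70
  A: (20/70) * 2 = 40/70
  F: (12/70) * 4 = 48/70
Sum = (30 + 28 + 39 + 48 + 40 + 48)/70 = 233/70

L = 233/70 = 3.3286 bits/symbol


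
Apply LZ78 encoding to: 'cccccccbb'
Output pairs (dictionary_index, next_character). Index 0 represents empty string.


LZ78 encoding steps:
Dictionary: {0: ''}
Step 1: w='' (idx 0), next='c' -> output (0, 'c'), add 'c' as idx 1
Step 2: w='c' (idx 1), next='c' -> output (1, 'c'), add 'cc' as idx 2
Step 3: w='cc' (idx 2), next='c' -> output (2, 'c'), add 'ccc' as idx 3
Step 4: w='c' (idx 1), next='b' -> output (1, 'b'), add 'cb' as idx 4
Step 5: w='' (idx 0), next='b' -> output (0, 'b'), add 'b' as idx 5


Encoded: [(0, 'c'), (1, 'c'), (2, 'c'), (1, 'b'), (0, 'b')]


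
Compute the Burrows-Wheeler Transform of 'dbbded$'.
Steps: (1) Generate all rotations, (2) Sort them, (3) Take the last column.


Rotations (sorted):
  0: $dbbded -> last char: d
  1: bbded$d -> last char: d
  2: bded$db -> last char: b
  3: d$dbbde -> last char: e
  4: dbbded$ -> last char: $
  5: ded$dbb -> last char: b
  6: ed$dbbd -> last char: d


BWT = ddbe$bd


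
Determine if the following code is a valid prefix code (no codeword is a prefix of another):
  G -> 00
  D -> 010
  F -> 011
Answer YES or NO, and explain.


Checking each pair (does one codeword prefix another?):
  G='00' vs D='010': no prefix
  G='00' vs F='011': no prefix
  D='010' vs G='00': no prefix
  D='010' vs F='011': no prefix
  F='011' vs G='00': no prefix
  F='011' vs D='010': no prefix
No violation found over all pairs.

YES -- this is a valid prefix code. No codeword is a prefix of any other codeword.


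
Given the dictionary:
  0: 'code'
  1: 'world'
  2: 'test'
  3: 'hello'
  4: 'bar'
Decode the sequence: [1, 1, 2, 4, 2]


Look up each index in the dictionary:
  1 -> 'world'
  1 -> 'world'
  2 -> 'test'
  4 -> 'bar'
  2 -> 'test'

Decoded: "world world test bar test"


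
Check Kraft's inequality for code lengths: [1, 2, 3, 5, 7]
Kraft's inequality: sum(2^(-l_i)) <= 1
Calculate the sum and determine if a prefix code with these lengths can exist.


Sum = 2^(-1) + 2^(-2) + 2^(-3) + 2^(-5) + 2^(-7)
    = 0.5 + 0.25 + 0.125 + 0.03125 + 0.0078125
    = 117/128 = 0.9140625
Since 0.9140625 <= 1, Kraft's inequality IS satisfied.
A prefix code with these lengths CAN exist.

Kraft sum = 0.9140625. Satisfied.


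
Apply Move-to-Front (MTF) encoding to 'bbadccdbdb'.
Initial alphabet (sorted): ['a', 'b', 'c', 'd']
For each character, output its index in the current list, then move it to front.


MTF encoding:
'b': index 1 in ['a', 'b', 'c', 'd'] -> ['b', 'a', 'c', 'd']
'b': index 0 in ['b', 'a', 'c', 'd'] -> ['b', 'a', 'c', 'd']
'a': index 1 in ['b', 'a', 'c', 'd'] -> ['a', 'b', 'c', 'd']
'd': index 3 in ['a', 'b', 'c', 'd'] -> ['d', 'a', 'b', 'c']
'c': index 3 in ['d', 'a', 'b', 'c'] -> ['c', 'd', 'a', 'b']
'c': index 0 in ['c', 'd', 'a', 'b'] -> ['c', 'd', 'a', 'b']
'd': index 1 in ['c', 'd', 'a', 'b'] -> ['d', 'c', 'a', 'b']
'b': index 3 in ['d', 'c', 'a', 'b'] -> ['b', 'd', 'c', 'a']
'd': index 1 in ['b', 'd', 'c', 'a'] -> ['d', 'b', 'c', 'a']
'b': index 1 in ['d', 'b', 'c', 'a'] -> ['b', 'd', 'c', 'a']


Output: [1, 0, 1, 3, 3, 0, 1, 3, 1, 1]


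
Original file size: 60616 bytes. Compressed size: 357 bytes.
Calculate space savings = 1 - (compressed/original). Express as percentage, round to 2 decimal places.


ratio = compressed/original = 357/60616 = 0.00589
savings = 1 - ratio = 1 - 0.00589 = 0.99411
as a percentage: 0.99411 * 100 = 99.41%

Space savings = 1 - 357/60616 = 99.41%


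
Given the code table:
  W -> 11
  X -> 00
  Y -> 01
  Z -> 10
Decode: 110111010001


Decoding:
11 -> W
01 -> Y
11 -> W
01 -> Y
00 -> X
01 -> Y


Result: WYWYXY


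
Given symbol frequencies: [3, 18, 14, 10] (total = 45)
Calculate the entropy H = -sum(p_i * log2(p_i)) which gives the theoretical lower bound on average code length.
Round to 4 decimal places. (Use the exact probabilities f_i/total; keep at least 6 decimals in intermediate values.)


Per-symbol terms -p_i * log2(p_i) with p_i = f_i/45:
  p = 3/45 = 0.066667: log2(p) = -3.906891, -p*log2(p) = 0.260459
  p = 18/45 = 0.400000: log2(p) = -1.321928, -p*log2(p) = 0.528771
  p = 14/45 = 0.311111: log2(p) = -1.684498, -p*log2(p) = 0.524066
  p = 10/45 = 0.222222: log2(p) = -2.169925, -p*log2(p) = 0.482206
H = 0.260459 + 0.528771 + 0.524066 + 0.482206 = 1.795502

H = 1.7955 bits/symbol


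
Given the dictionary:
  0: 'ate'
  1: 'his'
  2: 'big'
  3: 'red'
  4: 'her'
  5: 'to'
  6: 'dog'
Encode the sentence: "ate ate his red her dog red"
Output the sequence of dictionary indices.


Look up each word in the dictionary:
  'ate' -> 0
  'ate' -> 0
  'his' -> 1
  'red' -> 3
  'her' -> 4
  'dog' -> 6
  'red' -> 3

Encoded: [0, 0, 1, 3, 4, 6, 3]


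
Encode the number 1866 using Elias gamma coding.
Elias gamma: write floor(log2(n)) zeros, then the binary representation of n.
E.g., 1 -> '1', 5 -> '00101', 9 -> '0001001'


num_bits = floor(log2(1866)) + 1 = 11
leading_zeros = num_bits - 1 = 10
binary(1866) = 11101001010

Elias gamma(1866) = '0000000000' + '11101001010' = 000000000011101001010 (21 bits)


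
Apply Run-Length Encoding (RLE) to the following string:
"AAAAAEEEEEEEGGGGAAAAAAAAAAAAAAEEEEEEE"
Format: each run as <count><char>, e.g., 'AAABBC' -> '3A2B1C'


Scanning runs left to right:
  i=0: run of 'A' x 5 -> '5A'
  i=5: run of 'E' x 7 -> '7E'
  i=12: run of 'G' x 4 -> '4G'
  i=16: run of 'A' x 14 -> '14A'
  i=30: run of 'E' x 7 -> '7E'

RLE = 5A7E4G14A7E


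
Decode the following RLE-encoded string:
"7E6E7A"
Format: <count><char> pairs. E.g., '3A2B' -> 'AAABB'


Expanding each <count><char> pair:
  7E -> 'EEEEEEE'
  6E -> 'EEEEEE'
  7A -> 'AAAAAAA'

Decoded = EEEEEEEEEEEEEAAAAAAA


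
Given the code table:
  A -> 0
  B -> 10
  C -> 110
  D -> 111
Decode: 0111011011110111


Decoding:
0 -> A
111 -> D
0 -> A
110 -> C
111 -> D
10 -> B
111 -> D


Result: ADACDBD


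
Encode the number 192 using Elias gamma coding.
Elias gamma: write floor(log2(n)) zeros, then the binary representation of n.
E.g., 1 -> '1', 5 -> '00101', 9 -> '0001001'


num_bits = floor(log2(192)) + 1 = 8
leading_zeros = num_bits - 1 = 7
binary(192) = 11000000

Elias gamma(192) = '0000000' + '11000000' = 000000011000000 (15 bits)


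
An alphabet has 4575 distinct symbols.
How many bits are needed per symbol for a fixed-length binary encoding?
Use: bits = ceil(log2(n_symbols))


log2(4575) = 12.1596
Bracket: 2^12 = 4096 < 4575 <= 2^13 = 8192
So ceil(log2(4575)) = 13

bits = ceil(log2(4575)) = ceil(12.1596) = 13 bits


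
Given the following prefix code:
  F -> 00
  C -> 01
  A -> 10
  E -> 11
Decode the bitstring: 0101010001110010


Decoding step by step:
Bits 01 -> C
Bits 01 -> C
Bits 01 -> C
Bits 00 -> F
Bits 01 -> C
Bits 11 -> E
Bits 00 -> F
Bits 10 -> A


Decoded message: CCCFCEFA


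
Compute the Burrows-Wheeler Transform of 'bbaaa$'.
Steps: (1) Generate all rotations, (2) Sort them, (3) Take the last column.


Rotations (sorted):
  0: $bbaaa -> last char: a
  1: a$bbaa -> last char: a
  2: aa$bba -> last char: a
  3: aaa$bb -> last char: b
  4: baaa$b -> last char: b
  5: bbaaa$ -> last char: $


BWT = aaabb$


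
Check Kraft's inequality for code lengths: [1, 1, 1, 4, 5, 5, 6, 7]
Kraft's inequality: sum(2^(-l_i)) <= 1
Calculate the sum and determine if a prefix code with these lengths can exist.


Sum = 2^(-1) + 2^(-1) + 2^(-1) + 2^(-4) + 2^(-5) + 2^(-5) + 2^(-6) + 2^(-7)
    = 0.5 + 0.5 + 0.5 + 0.0625 + 0.03125 + 0.03125 + 0.015625 + 0.0078125
    = 211/128 = 1.6484375
Since 1.6484375 > 1, Kraft's inequality is NOT satisfied.
A prefix code with these lengths CANNOT exist.

Kraft sum = 1.6484375. Not satisfied.


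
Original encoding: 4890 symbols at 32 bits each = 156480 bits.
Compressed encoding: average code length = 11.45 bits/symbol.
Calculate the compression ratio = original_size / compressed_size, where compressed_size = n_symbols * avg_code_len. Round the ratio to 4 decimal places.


original_size = n_symbols * orig_bits = 4890 * 32 = 156480 bits
compressed_size = n_symbols * avg_code_len = 4890 * 11.45 = 55990.5 bits
ratio = original_size / compressed_size = 156480 / 55990.5 = 2.7948

Compression ratio = 2.7948


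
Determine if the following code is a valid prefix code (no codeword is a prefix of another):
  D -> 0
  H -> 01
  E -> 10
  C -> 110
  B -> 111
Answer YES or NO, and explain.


Checking each pair (does one codeword prefix another?):
  D='0' vs H='01': prefix -- VIOLATION

NO -- this is NOT a valid prefix code. D (0) is a prefix of H (01).


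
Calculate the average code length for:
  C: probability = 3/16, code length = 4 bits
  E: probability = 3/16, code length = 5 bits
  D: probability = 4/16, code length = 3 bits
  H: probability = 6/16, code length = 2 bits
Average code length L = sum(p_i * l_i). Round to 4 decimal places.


Weighted contributions p_i * l_i:
  C: (3/16) * 4 = 12/16
  E: (3/16) * 5 = 15/16
  D: (4/16) * 3 = 12/16
  H: (6/16) * 2 = 12/16
Sum = (12 + 15 + 12 + 12)/16 = 51/16

L = 51/16 = 3.1875 bits/symbol


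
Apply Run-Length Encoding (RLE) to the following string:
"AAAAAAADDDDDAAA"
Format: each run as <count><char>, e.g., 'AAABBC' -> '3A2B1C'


Scanning runs left to right:
  i=0: run of 'A' x 7 -> '7A'
  i=7: run of 'D' x 5 -> '5D'
  i=12: run of 'A' x 3 -> '3A'

RLE = 7A5D3A


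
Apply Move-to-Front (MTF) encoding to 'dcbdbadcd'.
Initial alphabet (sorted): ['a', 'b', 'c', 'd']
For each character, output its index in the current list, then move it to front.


MTF encoding:
'd': index 3 in ['a', 'b', 'c', 'd'] -> ['d', 'a', 'b', 'c']
'c': index 3 in ['d', 'a', 'b', 'c'] -> ['c', 'd', 'a', 'b']
'b': index 3 in ['c', 'd', 'a', 'b'] -> ['b', 'c', 'd', 'a']
'd': index 2 in ['b', 'c', 'd', 'a'] -> ['d', 'b', 'c', 'a']
'b': index 1 in ['d', 'b', 'c', 'a'] -> ['b', 'd', 'c', 'a']
'a': index 3 in ['b', 'd', 'c', 'a'] -> ['a', 'b', 'd', 'c']
'd': index 2 in ['a', 'b', 'd', 'c'] -> ['d', 'a', 'b', 'c']
'c': index 3 in ['d', 'a', 'b', 'c'] -> ['c', 'd', 'a', 'b']
'd': index 1 in ['c', 'd', 'a', 'b'] -> ['d', 'c', 'a', 'b']


Output: [3, 3, 3, 2, 1, 3, 2, 3, 1]


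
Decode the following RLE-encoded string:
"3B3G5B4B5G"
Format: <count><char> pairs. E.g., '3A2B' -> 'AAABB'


Expanding each <count><char> pair:
  3B -> 'BBB'
  3G -> 'GGG'
  5B -> 'BBBBB'
  4B -> 'BBBB'
  5G -> 'GGGGG'

Decoded = BBBGGGBBBBBBBBBGGGGG


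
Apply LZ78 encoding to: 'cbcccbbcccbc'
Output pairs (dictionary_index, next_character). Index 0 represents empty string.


LZ78 encoding steps:
Dictionary: {0: ''}
Step 1: w='' (idx 0), next='c' -> output (0, 'c'), add 'c' as idx 1
Step 2: w='' (idx 0), next='b' -> output (0, 'b'), add 'b' as idx 2
Step 3: w='c' (idx 1), next='c' -> output (1, 'c'), add 'cc' as idx 3
Step 4: w='c' (idx 1), next='b' -> output (1, 'b'), add 'cb' as idx 4
Step 5: w='b' (idx 2), next='c' -> output (2, 'c'), add 'bc' as idx 5
Step 6: w='cc' (idx 3), next='b' -> output (3, 'b'), add 'ccb' as idx 6
Step 7: w='c' (idx 1), end of input -> output (1, '')


Encoded: [(0, 'c'), (0, 'b'), (1, 'c'), (1, 'b'), (2, 'c'), (3, 'b'), (1, '')]


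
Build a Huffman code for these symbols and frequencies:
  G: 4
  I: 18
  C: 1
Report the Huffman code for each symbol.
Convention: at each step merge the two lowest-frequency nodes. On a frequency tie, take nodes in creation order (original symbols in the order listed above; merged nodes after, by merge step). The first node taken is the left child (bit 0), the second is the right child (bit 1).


Huffman tree construction:
Step 1: Merge C(1) + G(4) = 5
Step 2: Merge (C+G)(5) + I(18) = 23
Read each symbol's code off the tree from the root (left child = 0, right child = 1).

Codes:
  G: 01 (length 2)
  I: 1 (length 1)
  C: 00 (length 2)
Average code length: 28/23 = 1.2174 bits/symbol


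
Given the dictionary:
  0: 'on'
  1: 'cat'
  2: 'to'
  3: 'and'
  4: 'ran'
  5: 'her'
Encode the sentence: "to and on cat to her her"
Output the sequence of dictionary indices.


Look up each word in the dictionary:
  'to' -> 2
  'and' -> 3
  'on' -> 0
  'cat' -> 1
  'to' -> 2
  'her' -> 5
  'her' -> 5

Encoded: [2, 3, 0, 1, 2, 5, 5]


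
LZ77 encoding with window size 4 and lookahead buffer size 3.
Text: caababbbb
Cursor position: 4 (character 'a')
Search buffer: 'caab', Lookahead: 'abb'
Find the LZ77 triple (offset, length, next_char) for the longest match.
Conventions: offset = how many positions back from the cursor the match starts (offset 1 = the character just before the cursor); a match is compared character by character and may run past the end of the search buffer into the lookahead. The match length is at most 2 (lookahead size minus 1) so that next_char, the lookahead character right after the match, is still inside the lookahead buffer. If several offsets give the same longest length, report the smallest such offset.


Try each offset into the search buffer:
  offset=1 (pos 3, char 'b'): match length 0
  offset=2 (pos 2, char 'a'): match length 2
  offset=3 (pos 1, char 'a'): match length 1
  offset=4 (pos 0, char 'c'): match length 0
Longest match has length 2 at offset 2.
next_char = character at position 4 + 2 = 6 -> 'b'

Best match: offset=2, length=2 (matching 'ab' starting at position 2)
LZ77 triple: (2, 2, 'b')


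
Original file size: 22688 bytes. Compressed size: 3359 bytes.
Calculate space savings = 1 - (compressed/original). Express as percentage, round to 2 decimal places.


ratio = compressed/original = 3359/22688 = 0.148052
savings = 1 - ratio = 1 - 0.148052 = 0.851948
as a percentage: 0.851948 * 100 = 85.19%

Space savings = 1 - 3359/22688 = 85.19%


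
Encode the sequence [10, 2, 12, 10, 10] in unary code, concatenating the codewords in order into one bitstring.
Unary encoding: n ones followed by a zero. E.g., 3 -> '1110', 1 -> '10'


Encode each number as n ones followed by a terminating 0:
  10 -> 11111111110 (11 bits)
  2 -> 110 (3 bits)
  12 -> 1111111111110 (13 bits)
  10 -> 11111111110 (11 bits)
  10 -> 11111111110 (11 bits)
Total length = 11 + 3 + 13 + 11 + 11 = 49 bits.

Unary([10, 2, 12, 10, 10]) = 1111111111011011111111111101111111111011111111110 (49 bits)


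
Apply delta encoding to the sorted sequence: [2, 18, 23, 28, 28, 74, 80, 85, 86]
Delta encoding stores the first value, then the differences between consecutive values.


First value: 2
Deltas:
  18 - 2 = 16
  23 - 18 = 5
  28 - 23 = 5
  28 - 28 = 0
  74 - 28 = 46
  80 - 74 = 6
  85 - 80 = 5
  86 - 85 = 1


Delta encoded: [2, 16, 5, 5, 0, 46, 6, 5, 1]


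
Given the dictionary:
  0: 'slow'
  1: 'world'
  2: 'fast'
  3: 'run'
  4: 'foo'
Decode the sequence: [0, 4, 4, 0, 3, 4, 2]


Look up each index in the dictionary:
  0 -> 'slow'
  4 -> 'foo'
  4 -> 'foo'
  0 -> 'slow'
  3 -> 'run'
  4 -> 'foo'
  2 -> 'fast'

Decoded: "slow foo foo slow run foo fast"


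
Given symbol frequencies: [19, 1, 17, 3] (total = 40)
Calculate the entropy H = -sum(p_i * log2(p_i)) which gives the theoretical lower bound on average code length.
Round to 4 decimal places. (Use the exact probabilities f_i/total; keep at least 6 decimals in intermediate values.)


Per-symbol terms -p_i * log2(p_i) with p_i = f_i/40:
  p = 19/40 = 0.475000: log2(p) = -1.074001, -p*log2(p) = 0.510150
  p = 1/40 = 0.025000: log2(p) = -5.321928, -p*log2(p) = 0.133048
  p = 17/40 = 0.425000: log2(p) = -1.234465, -p*log2(p) = 0.524648
  p = 3/40 = 0.075000: log2(p) = -3.736966, -p*log2(p) = 0.280272
H = 0.510150 + 0.133048 + 0.524648 + 0.280272 = 1.448118

H = 1.4481 bits/symbol


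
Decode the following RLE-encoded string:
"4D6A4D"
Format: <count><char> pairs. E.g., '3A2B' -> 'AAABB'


Expanding each <count><char> pair:
  4D -> 'DDDD'
  6A -> 'AAAAAA'
  4D -> 'DDDD'

Decoded = DDDDAAAAAADDDD


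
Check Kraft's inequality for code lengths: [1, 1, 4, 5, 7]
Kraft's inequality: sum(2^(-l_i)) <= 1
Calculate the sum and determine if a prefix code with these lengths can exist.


Sum = 2^(-1) + 2^(-1) + 2^(-4) + 2^(-5) + 2^(-7)
    = 0.5 + 0.5 + 0.0625 + 0.03125 + 0.0078125
    = 141/128 = 1.1015625
Since 1.1015625 > 1, Kraft's inequality is NOT satisfied.
A prefix code with these lengths CANNOT exist.

Kraft sum = 1.1015625. Not satisfied.


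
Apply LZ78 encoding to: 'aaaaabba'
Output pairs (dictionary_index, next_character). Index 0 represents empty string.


LZ78 encoding steps:
Dictionary: {0: ''}
Step 1: w='' (idx 0), next='a' -> output (0, 'a'), add 'a' as idx 1
Step 2: w='a' (idx 1), next='a' -> output (1, 'a'), add 'aa' as idx 2
Step 3: w='aa' (idx 2), next='b' -> output (2, 'b'), add 'aab' as idx 3
Step 4: w='' (idx 0), next='b' -> output (0, 'b'), add 'b' as idx 4
Step 5: w='a' (idx 1), end of input -> output (1, '')


Encoded: [(0, 'a'), (1, 'a'), (2, 'b'), (0, 'b'), (1, '')]


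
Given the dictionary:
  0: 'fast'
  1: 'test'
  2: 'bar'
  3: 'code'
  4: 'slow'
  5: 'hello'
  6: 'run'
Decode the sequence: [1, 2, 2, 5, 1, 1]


Look up each index in the dictionary:
  1 -> 'test'
  2 -> 'bar'
  2 -> 'bar'
  5 -> 'hello'
  1 -> 'test'
  1 -> 'test'

Decoded: "test bar bar hello test test"


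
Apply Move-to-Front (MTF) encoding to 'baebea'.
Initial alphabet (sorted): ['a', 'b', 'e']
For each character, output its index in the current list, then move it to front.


MTF encoding:
'b': index 1 in ['a', 'b', 'e'] -> ['b', 'a', 'e']
'a': index 1 in ['b', 'a', 'e'] -> ['a', 'b', 'e']
'e': index 2 in ['a', 'b', 'e'] -> ['e', 'a', 'b']
'b': index 2 in ['e', 'a', 'b'] -> ['b', 'e', 'a']
'e': index 1 in ['b', 'e', 'a'] -> ['e', 'b', 'a']
'a': index 2 in ['e', 'b', 'a'] -> ['a', 'e', 'b']


Output: [1, 1, 2, 2, 1, 2]


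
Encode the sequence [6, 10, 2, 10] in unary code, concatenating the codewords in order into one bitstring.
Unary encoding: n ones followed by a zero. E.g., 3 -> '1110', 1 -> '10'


Encode each number as n ones followed by a terminating 0:
  6 -> 1111110 (7 bits)
  10 -> 11111111110 (11 bits)
  2 -> 110 (3 bits)
  10 -> 11111111110 (11 bits)
Total length = 7 + 11 + 3 + 11 = 32 bits.

Unary([6, 10, 2, 10]) = 11111101111111111011011111111110 (32 bits)


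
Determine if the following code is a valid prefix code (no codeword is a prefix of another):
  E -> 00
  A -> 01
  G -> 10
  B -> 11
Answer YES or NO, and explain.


Checking each pair (does one codeword prefix another?):
  E='00' vs A='01': no prefix
  E='00' vs G='10': no prefix
  E='00' vs B='11': no prefix
  A='01' vs E='00': no prefix
  A='01' vs G='10': no prefix
  A='01' vs B='11': no prefix
  G='10' vs E='00': no prefix
  G='10' vs A='01': no prefix
  G='10' vs B='11': no prefix
  B='11' vs E='00': no prefix
  B='11' vs A='01': no prefix
  B='11' vs G='10': no prefix
No violation found over all pairs.

YES -- this is a valid prefix code. No codeword is a prefix of any other codeword.


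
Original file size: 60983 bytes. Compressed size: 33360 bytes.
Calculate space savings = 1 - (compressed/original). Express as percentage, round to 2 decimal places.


ratio = compressed/original = 33360/60983 = 0.547038
savings = 1 - ratio = 1 - 0.547038 = 0.452962
as a percentage: 0.452962 * 100 = 45.3%

Space savings = 1 - 33360/60983 = 45.3%


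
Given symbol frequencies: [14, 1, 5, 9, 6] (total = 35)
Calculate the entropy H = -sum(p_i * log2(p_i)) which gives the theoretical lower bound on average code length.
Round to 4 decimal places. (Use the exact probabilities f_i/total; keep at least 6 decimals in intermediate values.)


Per-symbol terms -p_i * log2(p_i) with p_i = f_i/35:
  p = 14/35 = 0.400000: log2(p) = -1.321928, -p*log2(p) = 0.528771
  p = 1/35 = 0.028571: log2(p) = -5.129283, -p*log2(p) = 0.146551
  p = 5/35 = 0.142857: log2(p) = -2.807355, -p*log2(p) = 0.401051
  p = 9/35 = 0.257143: log2(p) = -1.959358, -p*log2(p) = 0.503835
  p = 6/35 = 0.171429: log2(p) = -2.544321, -p*log2(p) = 0.436169
H = 0.528771 + 0.146551 + 0.401051 + 0.503835 + 0.436169 = 2.016377

H = 2.0164 bits/symbol


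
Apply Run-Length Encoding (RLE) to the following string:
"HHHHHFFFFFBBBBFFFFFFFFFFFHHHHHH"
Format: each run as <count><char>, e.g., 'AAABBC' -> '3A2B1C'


Scanning runs left to right:
  i=0: run of 'H' x 5 -> '5H'
  i=5: run of 'F' x 5 -> '5F'
  i=10: run of 'B' x 4 -> '4B'
  i=14: run of 'F' x 11 -> '11F'
  i=25: run of 'H' x 6 -> '6H'

RLE = 5H5F4B11F6H


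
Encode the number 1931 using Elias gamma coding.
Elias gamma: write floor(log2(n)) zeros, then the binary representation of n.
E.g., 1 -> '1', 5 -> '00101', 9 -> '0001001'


num_bits = floor(log2(1931)) + 1 = 11
leading_zeros = num_bits - 1 = 10
binary(1931) = 11110001011

Elias gamma(1931) = '0000000000' + '11110001011' = 000000000011110001011 (21 bits)


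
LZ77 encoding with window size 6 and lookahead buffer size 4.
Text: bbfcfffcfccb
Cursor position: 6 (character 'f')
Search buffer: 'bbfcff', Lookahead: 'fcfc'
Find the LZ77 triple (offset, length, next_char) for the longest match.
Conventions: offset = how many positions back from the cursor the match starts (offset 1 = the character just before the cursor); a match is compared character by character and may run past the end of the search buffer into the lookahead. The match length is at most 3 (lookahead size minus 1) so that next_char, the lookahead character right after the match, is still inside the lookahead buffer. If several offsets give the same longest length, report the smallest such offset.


Try each offset into the search buffer:
  offset=1 (pos 5, char 'f'): match length 1
  offset=2 (pos 4, char 'f'): match length 1
  offset=3 (pos 3, char 'c'): match length 0
  offset=4 (pos 2, char 'f'): match length 3
  offset=5 (pos 1, char 'b'): match length 0
  offset=6 (pos 0, char 'b'): match length 0
Longest match has length 3 at offset 4.
next_char = character at position 6 + 3 = 9 -> 'c'

Best match: offset=4, length=3 (matching 'fcf' starting at position 2)
LZ77 triple: (4, 3, 'c')


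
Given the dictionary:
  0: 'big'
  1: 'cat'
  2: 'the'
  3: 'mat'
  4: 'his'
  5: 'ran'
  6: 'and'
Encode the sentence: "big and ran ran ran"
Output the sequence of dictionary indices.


Look up each word in the dictionary:
  'big' -> 0
  'and' -> 6
  'ran' -> 5
  'ran' -> 5
  'ran' -> 5

Encoded: [0, 6, 5, 5, 5]


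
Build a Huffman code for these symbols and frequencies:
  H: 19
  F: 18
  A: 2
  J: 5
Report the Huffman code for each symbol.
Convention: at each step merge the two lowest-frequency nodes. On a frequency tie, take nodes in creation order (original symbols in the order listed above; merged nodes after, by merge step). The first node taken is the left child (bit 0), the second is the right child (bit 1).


Huffman tree construction:
Step 1: Merge A(2) + J(5) = 7
Step 2: Merge (A+J)(7) + F(18) = 25
Step 3: Merge H(19) + ((A+J)+F)(25) = 44
Read each symbol's code off the tree from the root (left child = 0, right child = 1).

Codes:
  H: 0 (length 1)
  F: 11 (length 2)
  A: 100 (length 3)
  J: 101 (length 3)
Average code length: 76/44 = 1.7273 bits/symbol


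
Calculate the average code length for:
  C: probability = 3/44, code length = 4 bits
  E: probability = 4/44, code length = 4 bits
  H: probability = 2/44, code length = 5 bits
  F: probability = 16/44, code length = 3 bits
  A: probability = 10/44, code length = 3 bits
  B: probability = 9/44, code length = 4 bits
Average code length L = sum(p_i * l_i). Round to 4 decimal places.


Weighted contributions p_i * l_i:
  C: (3/44) * 4 = 12/44
  E: (4/44) * 4 = 16/44
  H: (2/44) * 5 = 10/44
  F: (16/44) * 3 = 48/44
  A: (10/44) * 3 = 30/44
  B: (9/44) * 4 = 36/44
Sum = (12 + 16 + 10 + 48 + 30 + 36)/44 = 152/44

L = 152/44 = 3.4545 bits/symbol


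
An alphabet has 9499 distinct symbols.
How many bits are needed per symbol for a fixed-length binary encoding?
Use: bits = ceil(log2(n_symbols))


log2(9499) = 13.2136
Bracket: 2^13 = 8192 < 9499 <= 2^14 = 16384
So ceil(log2(9499)) = 14

bits = ceil(log2(9499)) = ceil(13.2136) = 14 bits


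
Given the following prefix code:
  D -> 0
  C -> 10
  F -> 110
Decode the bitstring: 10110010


Decoding step by step:
Bits 10 -> C
Bits 110 -> F
Bits 0 -> D
Bits 10 -> C


Decoded message: CFDC


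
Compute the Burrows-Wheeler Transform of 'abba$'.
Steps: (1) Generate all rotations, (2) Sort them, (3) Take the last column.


Rotations (sorted):
  0: $abba -> last char: a
  1: a$abb -> last char: b
  2: abba$ -> last char: $
  3: ba$ab -> last char: b
  4: bba$a -> last char: a


BWT = ab$ba


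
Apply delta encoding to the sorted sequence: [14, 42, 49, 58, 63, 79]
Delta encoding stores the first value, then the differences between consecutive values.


First value: 14
Deltas:
  42 - 14 = 28
  49 - 42 = 7
  58 - 49 = 9
  63 - 58 = 5
  79 - 63 = 16


Delta encoded: [14, 28, 7, 9, 5, 16]


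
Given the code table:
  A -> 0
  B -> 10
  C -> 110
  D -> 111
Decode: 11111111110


Decoding:
111 -> D
111 -> D
111 -> D
10 -> B


Result: DDDB


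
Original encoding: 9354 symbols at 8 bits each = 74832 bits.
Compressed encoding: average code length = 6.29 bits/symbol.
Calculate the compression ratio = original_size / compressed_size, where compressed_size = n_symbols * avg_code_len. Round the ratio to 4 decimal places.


original_size = n_symbols * orig_bits = 9354 * 8 = 74832 bits
compressed_size = n_symbols * avg_code_len = 9354 * 6.29 = 58836.66 bits
ratio = original_size / compressed_size = 74832 / 58836.66 = 1.2719

Compression ratio = 1.2719


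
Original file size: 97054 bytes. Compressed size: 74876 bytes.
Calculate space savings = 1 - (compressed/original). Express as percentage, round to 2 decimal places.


ratio = compressed/original = 74876/97054 = 0.771488
savings = 1 - ratio = 1 - 0.771488 = 0.228512
as a percentage: 0.228512 * 100 = 22.85%

Space savings = 1 - 74876/97054 = 22.85%


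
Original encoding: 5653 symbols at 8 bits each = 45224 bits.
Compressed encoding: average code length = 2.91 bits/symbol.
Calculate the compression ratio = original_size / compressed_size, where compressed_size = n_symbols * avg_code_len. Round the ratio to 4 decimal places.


original_size = n_symbols * orig_bits = 5653 * 8 = 45224 bits
compressed_size = n_symbols * avg_code_len = 5653 * 2.91 = 16450.23 bits
ratio = original_size / compressed_size = 45224 / 16450.23 = 2.7491

Compression ratio = 2.7491


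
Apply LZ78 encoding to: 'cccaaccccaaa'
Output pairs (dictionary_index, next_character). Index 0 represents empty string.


LZ78 encoding steps:
Dictionary: {0: ''}
Step 1: w='' (idx 0), next='c' -> output (0, 'c'), add 'c' as idx 1
Step 2: w='c' (idx 1), next='c' -> output (1, 'c'), add 'cc' as idx 2
Step 3: w='' (idx 0), next='a' -> output (0, 'a'), add 'a' as idx 3
Step 4: w='a' (idx 3), next='c' -> output (3, 'c'), add 'ac' as idx 4
Step 5: w='cc' (idx 2), next='c' -> output (2, 'c'), add 'ccc' as idx 5
Step 6: w='a' (idx 3), next='a' -> output (3, 'a'), add 'aa' as idx 6
Step 7: w='a' (idx 3), end of input -> output (3, '')


Encoded: [(0, 'c'), (1, 'c'), (0, 'a'), (3, 'c'), (2, 'c'), (3, 'a'), (3, '')]


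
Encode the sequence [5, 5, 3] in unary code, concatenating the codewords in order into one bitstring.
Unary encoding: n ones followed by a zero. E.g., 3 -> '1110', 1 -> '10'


Encode each number as n ones followed by a terminating 0:
  5 -> 111110 (6 bits)
  5 -> 111110 (6 bits)
  3 -> 1110 (4 bits)
Total length = 6 + 6 + 4 = 16 bits.

Unary([5, 5, 3]) = 1111101111101110 (16 bits)


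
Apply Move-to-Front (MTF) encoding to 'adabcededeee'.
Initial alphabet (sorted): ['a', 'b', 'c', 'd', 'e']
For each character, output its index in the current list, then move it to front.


MTF encoding:
'a': index 0 in ['a', 'b', 'c', 'd', 'e'] -> ['a', 'b', 'c', 'd', 'e']
'd': index 3 in ['a', 'b', 'c', 'd', 'e'] -> ['d', 'a', 'b', 'c', 'e']
'a': index 1 in ['d', 'a', 'b', 'c', 'e'] -> ['a', 'd', 'b', 'c', 'e']
'b': index 2 in ['a', 'd', 'b', 'c', 'e'] -> ['b', 'a', 'd', 'c', 'e']
'c': index 3 in ['b', 'a', 'd', 'c', 'e'] -> ['c', 'b', 'a', 'd', 'e']
'e': index 4 in ['c', 'b', 'a', 'd', 'e'] -> ['e', 'c', 'b', 'a', 'd']
'd': index 4 in ['e', 'c', 'b', 'a', 'd'] -> ['d', 'e', 'c', 'b', 'a']
'e': index 1 in ['d', 'e', 'c', 'b', 'a'] -> ['e', 'd', 'c', 'b', 'a']
'd': index 1 in ['e', 'd', 'c', 'b', 'a'] -> ['d', 'e', 'c', 'b', 'a']
'e': index 1 in ['d', 'e', 'c', 'b', 'a'] -> ['e', 'd', 'c', 'b', 'a']
'e': index 0 in ['e', 'd', 'c', 'b', 'a'] -> ['e', 'd', 'c', 'b', 'a']
'e': index 0 in ['e', 'd', 'c', 'b', 'a'] -> ['e', 'd', 'c', 'b', 'a']


Output: [0, 3, 1, 2, 3, 4, 4, 1, 1, 1, 0, 0]


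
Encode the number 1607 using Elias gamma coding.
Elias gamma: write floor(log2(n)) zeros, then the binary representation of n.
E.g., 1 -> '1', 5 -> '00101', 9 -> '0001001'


num_bits = floor(log2(1607)) + 1 = 11
leading_zeros = num_bits - 1 = 10
binary(1607) = 11001000111

Elias gamma(1607) = '0000000000' + '11001000111' = 000000000011001000111 (21 bits)


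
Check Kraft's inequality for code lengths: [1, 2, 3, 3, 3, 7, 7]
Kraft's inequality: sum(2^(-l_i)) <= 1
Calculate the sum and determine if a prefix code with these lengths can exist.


Sum = 2^(-1) + 2^(-2) + 2^(-3) + 2^(-3) + 2^(-3) + 2^(-7) + 2^(-7)
    = 0.5 + 0.25 + 0.125 + 0.125 + 0.125 + 0.0078125 + 0.0078125
    = 146/128 = 1.140625
Since 1.140625 > 1, Kraft's inequality is NOT satisfied.
A prefix code with these lengths CANNOT exist.

Kraft sum = 1.140625. Not satisfied.


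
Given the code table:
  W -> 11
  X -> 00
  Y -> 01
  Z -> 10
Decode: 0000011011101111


Decoding:
00 -> X
00 -> X
01 -> Y
10 -> Z
11 -> W
10 -> Z
11 -> W
11 -> W


Result: XXYZWZWW


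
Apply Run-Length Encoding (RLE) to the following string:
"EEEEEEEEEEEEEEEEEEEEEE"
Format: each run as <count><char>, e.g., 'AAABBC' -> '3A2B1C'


Scanning runs left to right:
  i=0: run of 'E' x 22 -> '22E'

RLE = 22E


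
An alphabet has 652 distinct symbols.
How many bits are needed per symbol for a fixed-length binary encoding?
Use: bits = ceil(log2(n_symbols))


log2(652) = 9.3487
Bracket: 2^9 = 512 < 652 <= 2^10 = 1024
So ceil(log2(652)) = 10

bits = ceil(log2(652)) = ceil(9.3487) = 10 bits


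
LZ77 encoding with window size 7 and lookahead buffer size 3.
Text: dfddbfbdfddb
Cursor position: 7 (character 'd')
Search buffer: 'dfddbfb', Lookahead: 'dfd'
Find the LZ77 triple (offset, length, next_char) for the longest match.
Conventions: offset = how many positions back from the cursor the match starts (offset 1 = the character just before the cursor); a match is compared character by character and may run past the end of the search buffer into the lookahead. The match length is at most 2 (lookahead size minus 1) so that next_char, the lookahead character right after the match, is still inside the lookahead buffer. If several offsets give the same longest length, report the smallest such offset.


Try each offset into the search buffer:
  offset=1 (pos 6, char 'b'): match length 0
  offset=2 (pos 5, char 'f'): match length 0
  offset=3 (pos 4, char 'b'): match length 0
  offset=4 (pos 3, char 'd'): match length 1
  offset=5 (pos 2, char 'd'): match length 1
  offset=6 (pos 1, char 'f'): match length 0
  offset=7 (pos 0, char 'd'): match length 2
Longest match has length 2 at offset 7.
next_char = character at position 7 + 2 = 9 -> 'd'

Best match: offset=7, length=2 (matching 'df' starting at position 0)
LZ77 triple: (7, 2, 'd')


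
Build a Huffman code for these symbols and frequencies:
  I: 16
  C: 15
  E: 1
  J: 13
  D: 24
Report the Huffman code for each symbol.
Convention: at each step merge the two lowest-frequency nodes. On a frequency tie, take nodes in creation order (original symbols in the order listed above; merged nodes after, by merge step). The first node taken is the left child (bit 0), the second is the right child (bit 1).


Huffman tree construction:
Step 1: Merge E(1) + J(13) = 14
Step 2: Merge (E+J)(14) + C(15) = 29
Step 3: Merge I(16) + D(24) = 40
Step 4: Merge ((E+J)+C)(29) + (I+D)(40) = 69
Read each symbol's code off the tree from the root (left child = 0, right child = 1).

Codes:
  I: 10 (length 2)
  C: 01 (length 2)
  E: 000 (length 3)
  J: 001 (length 3)
  D: 11 (length 2)
Average code length: 152/69 = 2.2029 bits/symbol


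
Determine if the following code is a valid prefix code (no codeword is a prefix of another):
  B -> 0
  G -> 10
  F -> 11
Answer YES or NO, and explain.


Checking each pair (does one codeword prefix another?):
  B='0' vs G='10': no prefix
  B='0' vs F='11': no prefix
  G='10' vs B='0': no prefix
  G='10' vs F='11': no prefix
  F='11' vs B='0': no prefix
  F='11' vs G='10': no prefix
No violation found over all pairs.

YES -- this is a valid prefix code. No codeword is a prefix of any other codeword.


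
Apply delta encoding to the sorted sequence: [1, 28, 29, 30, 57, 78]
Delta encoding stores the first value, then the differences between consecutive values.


First value: 1
Deltas:
  28 - 1 = 27
  29 - 28 = 1
  30 - 29 = 1
  57 - 30 = 27
  78 - 57 = 21


Delta encoded: [1, 27, 1, 1, 27, 21]


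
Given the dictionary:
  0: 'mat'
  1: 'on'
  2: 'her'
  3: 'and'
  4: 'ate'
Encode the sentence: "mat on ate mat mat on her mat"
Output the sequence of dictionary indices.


Look up each word in the dictionary:
  'mat' -> 0
  'on' -> 1
  'ate' -> 4
  'mat' -> 0
  'mat' -> 0
  'on' -> 1
  'her' -> 2
  'mat' -> 0

Encoded: [0, 1, 4, 0, 0, 1, 2, 0]


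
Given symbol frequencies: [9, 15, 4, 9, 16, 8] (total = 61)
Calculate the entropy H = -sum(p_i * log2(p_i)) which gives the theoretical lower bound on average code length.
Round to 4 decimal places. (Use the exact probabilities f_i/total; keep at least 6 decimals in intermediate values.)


Per-symbol terms -p_i * log2(p_i) with p_i = f_i/61:
  p = 9/61 = 0.147541: log2(p) = -2.760812, -p*log2(p) = 0.407333
  p = 15/61 = 0.245902: log2(p) = -2.023847, -p*log2(p) = 0.497667
  p = 4/61 = 0.065574: log2(p) = -3.930737, -p*log2(p) = 0.257753
  p = 9/61 = 0.147541: log2(p) = -2.760812, -p*log2(p) = 0.407333
  p = 16/61 = 0.262295: log2(p) = -1.930737, -p*log2(p) = 0.506423
  p = 8/61 = 0.131148: log2(p) = -2.930737, -p*log2(p) = 0.384359
H = 0.407333 + 0.497667 + 0.257753 + 0.407333 + 0.506423 + 0.384359 = 2.460868

H = 2.4609 bits/symbol


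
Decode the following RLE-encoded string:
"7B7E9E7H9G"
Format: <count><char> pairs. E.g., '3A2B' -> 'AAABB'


Expanding each <count><char> pair:
  7B -> 'BBBBBBB'
  7E -> 'EEEEEEE'
  9E -> 'EEEEEEEEE'
  7H -> 'HHHHHHH'
  9G -> 'GGGGGGGGG'

Decoded = BBBBBBBEEEEEEEEEEEEEEEEHHHHHHHGGGGGGGGG


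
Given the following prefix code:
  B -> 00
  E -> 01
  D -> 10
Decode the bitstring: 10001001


Decoding step by step:
Bits 10 -> D
Bits 00 -> B
Bits 10 -> D
Bits 01 -> E


Decoded message: DBDE


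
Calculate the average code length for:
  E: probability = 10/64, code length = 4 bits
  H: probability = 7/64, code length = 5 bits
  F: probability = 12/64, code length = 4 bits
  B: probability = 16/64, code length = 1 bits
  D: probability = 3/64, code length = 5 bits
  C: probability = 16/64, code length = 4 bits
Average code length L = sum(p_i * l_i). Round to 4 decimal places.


Weighted contributions p_i * l_i:
  E: (10/64) * 4 = 40/64
  H: (7/64) * 5 = 35/64
  F: (12/64) * 4 = 48/64
  B: (16/64) * 1 = 16/64
  D: (3/64) * 5 = 15/64
  C: (16/64) * 4 = 64/64
Sum = (40 + 35 + 48 + 16 + 15 + 64)/64 = 218/64

L = 218/64 = 3.4063 bits/symbol


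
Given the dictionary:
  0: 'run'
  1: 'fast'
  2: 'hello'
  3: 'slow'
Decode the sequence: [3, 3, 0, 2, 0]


Look up each index in the dictionary:
  3 -> 'slow'
  3 -> 'slow'
  0 -> 'run'
  2 -> 'hello'
  0 -> 'run'

Decoded: "slow slow run hello run"


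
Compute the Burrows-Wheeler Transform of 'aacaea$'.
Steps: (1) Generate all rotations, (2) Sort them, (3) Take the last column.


Rotations (sorted):
  0: $aacaea -> last char: a
  1: a$aacae -> last char: e
  2: aacaea$ -> last char: $
  3: acaea$a -> last char: a
  4: aea$aac -> last char: c
  5: caea$aa -> last char: a
  6: ea$aaca -> last char: a


BWT = ae$acaa


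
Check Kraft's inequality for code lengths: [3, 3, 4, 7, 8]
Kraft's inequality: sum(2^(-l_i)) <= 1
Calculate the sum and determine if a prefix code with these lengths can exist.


Sum = 2^(-3) + 2^(-3) + 2^(-4) + 2^(-7) + 2^(-8)
    = 0.125 + 0.125 + 0.0625 + 0.0078125 + 0.00390625
    = 83/256 = 0.32421875
Since 0.32421875 <= 1, Kraft's inequality IS satisfied.
A prefix code with these lengths CAN exist.

Kraft sum = 0.32421875. Satisfied.


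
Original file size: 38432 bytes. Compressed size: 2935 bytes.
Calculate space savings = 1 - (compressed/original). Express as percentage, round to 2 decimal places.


ratio = compressed/original = 2935/38432 = 0.076369
savings = 1 - ratio = 1 - 0.076369 = 0.923631
as a percentage: 0.923631 * 100 = 92.36%

Space savings = 1 - 2935/38432 = 92.36%


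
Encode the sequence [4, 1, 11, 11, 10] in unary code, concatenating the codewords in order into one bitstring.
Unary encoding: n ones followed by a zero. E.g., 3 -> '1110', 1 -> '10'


Encode each number as n ones followed by a terminating 0:
  4 -> 11110 (5 bits)
  1 -> 10 (2 bits)
  11 -> 111111111110 (12 bits)
  11 -> 111111111110 (12 bits)
  10 -> 11111111110 (11 bits)
Total length = 5 + 2 + 12 + 12 + 11 = 42 bits.

Unary([4, 1, 11, 11, 10]) = 111101011111111111011111111111011111111110 (42 bits)


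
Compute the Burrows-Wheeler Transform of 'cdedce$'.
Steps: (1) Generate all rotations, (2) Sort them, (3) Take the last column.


Rotations (sorted):
  0: $cdedce -> last char: e
  1: cdedce$ -> last char: $
  2: ce$cded -> last char: d
  3: dce$cde -> last char: e
  4: dedce$c -> last char: c
  5: e$cdedc -> last char: c
  6: edce$cd -> last char: d


BWT = e$deccd


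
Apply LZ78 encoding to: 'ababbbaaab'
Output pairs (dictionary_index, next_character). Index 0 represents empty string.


LZ78 encoding steps:
Dictionary: {0: ''}
Step 1: w='' (idx 0), next='a' -> output (0, 'a'), add 'a' as idx 1
Step 2: w='' (idx 0), next='b' -> output (0, 'b'), add 'b' as idx 2
Step 3: w='a' (idx 1), next='b' -> output (1, 'b'), add 'ab' as idx 3
Step 4: w='b' (idx 2), next='b' -> output (2, 'b'), add 'bb' as idx 4
Step 5: w='a' (idx 1), next='a' -> output (1, 'a'), add 'aa' as idx 5
Step 6: w='ab' (idx 3), end of input -> output (3, '')


Encoded: [(0, 'a'), (0, 'b'), (1, 'b'), (2, 'b'), (1, 'a'), (3, '')]


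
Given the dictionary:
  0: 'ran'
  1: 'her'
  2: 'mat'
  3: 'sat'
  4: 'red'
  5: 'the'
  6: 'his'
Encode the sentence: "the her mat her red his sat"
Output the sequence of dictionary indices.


Look up each word in the dictionary:
  'the' -> 5
  'her' -> 1
  'mat' -> 2
  'her' -> 1
  'red' -> 4
  'his' -> 6
  'sat' -> 3

Encoded: [5, 1, 2, 1, 4, 6, 3]
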